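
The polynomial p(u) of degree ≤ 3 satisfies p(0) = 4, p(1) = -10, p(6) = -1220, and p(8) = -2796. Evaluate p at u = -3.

Write p(u) = au^3 + bu^2 + cu + d. Substituting each data point gives a linear system:
  d = 4
  a + b + c + d = -10
  216a + 36b + 6c + d = -1220
  512a + 64b + 8c + d = -2796
Solving the system yields a = -5, b = -3, c = -6, d = 4.
So p(u) = -5u³ - 3u² - 6u + 4.
Then p(-3) = 130.

130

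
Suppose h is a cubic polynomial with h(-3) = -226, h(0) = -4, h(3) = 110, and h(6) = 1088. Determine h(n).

Write h(n) = an^3 + bn^2 + cn + d. Substituting each data point gives a linear system:
  -27a + 9b - 3c + d = -226
  d = -4
  27a + 9b + 3c + d = 110
  216a + 36b + 6c + d = 1088
Solving the system yields a = 6, b = -6, c = 2, d = -4.
So h(n) = 6n^3 - 6n^2 + 2n - 4.
Check: h(0) = -4. ✓

h(n) = 6n^3 - 6n^2 + 2n - 4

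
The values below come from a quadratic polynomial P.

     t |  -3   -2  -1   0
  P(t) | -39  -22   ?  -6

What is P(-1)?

-11

The 3 known points determine the degree-2 polynomial uniquely.
Write P(t) = at^2 + bt + c. Substituting each data point gives a linear system:
  9a - 3b + c = -39
  4a - 2b + c = -22
  c = -6
Solving the system yields a = -3, b = 2, c = -6.
So P(t) = -3t^2 + 2t - 6.
Then P(-1) = -11.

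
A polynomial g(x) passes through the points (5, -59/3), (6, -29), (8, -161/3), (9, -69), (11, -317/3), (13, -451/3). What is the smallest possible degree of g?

2

Divided differences on the nodes 5, 6, 8, 9, 11, 13:
  order 0: -59/3  -29  -161/3  -69  -317/3  -451/3
  order 1: -28/3  -37/3  -46/3  -55/3  -67/3
  order 2: -1  -1  -1  -1
  order 3: 0  0  0
  order 4: 0  0
  order 5: 0
The order-2 divided differences are all -1 (nonzero) and every higher order vanishes, so the data lies on a polynomial of degree exactly 2.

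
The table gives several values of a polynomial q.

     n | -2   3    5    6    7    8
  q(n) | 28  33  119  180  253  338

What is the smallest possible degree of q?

Divided differences on the nodes -2, 3, 5, 6, 7, 8:
  order 0: 28  33  119  180  253  338
  order 1: 1  43  61  73  85
  order 2: 6  6  6  6
  order 3: 0  0  0
  order 4: 0  0
  order 5: 0
The order-2 divided differences are all 6 (nonzero) and every higher order vanishes, so the data lies on a polynomial of degree exactly 2.

2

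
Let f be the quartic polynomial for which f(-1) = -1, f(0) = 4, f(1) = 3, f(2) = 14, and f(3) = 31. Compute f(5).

-61

Write f(u) = au^4 + bu^3 + cu^2 + du + e. Substituting each data point gives a linear system:
  a - b + c - d + e = -1
  e = 4
  a + b + c + d + e = 3
  16a + 8b + 4c + 2d + e = 14
  81a + 27b + 9c + 3d + e = 31
Solving the system yields a = -1, b = 5, c = -2, d = -3, e = 4.
So f(u) = -u^4 + 5u^3 - 2u^2 - 3u + 4.
Then f(5) = -61.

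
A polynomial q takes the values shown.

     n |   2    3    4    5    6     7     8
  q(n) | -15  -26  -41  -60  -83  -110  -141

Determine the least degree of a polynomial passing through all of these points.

Forward differences of the values at n = 2, 3, 4, 5, 6, 7, 8:
  q  : -15  -26  -41  -60  -83  -110  -141
  Δ  : -11  -15  -19  -23  -27  -31
  Δ^2: -4  -4  -4  -4  -4
  Δ^3: 0  0  0  0
  Δ^4: 0  0  0
  Δ^5: 0  0
  Δ^6: 0
The second differences are constant (-4) and nonzero, while all higher differences vanish, so the minimal degree is 2.

2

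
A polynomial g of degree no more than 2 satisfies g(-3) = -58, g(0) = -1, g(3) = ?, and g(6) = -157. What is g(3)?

-34

On equispaced nodes a degree-2 polynomial has vanishing third forward difference, so
  - g(-3) + 3·g(0) - 3·g(3) + g(6) = 0.
Substituting the known values and solving for g(3):
  -3·g(3) = 102
  g(3) = -34.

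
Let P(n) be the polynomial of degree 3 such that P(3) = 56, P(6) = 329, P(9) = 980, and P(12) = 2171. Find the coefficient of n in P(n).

Write P(n) = an^3 + bn^2 + cn + d. Substituting each data point gives a linear system:
  27a + 9b + 3c + d = 56
  216a + 36b + 6c + d = 329
  729a + 81b + 9c + d = 980
  1728a + 144b + 12c + d = 2171
Solving the system yields a = 1, b = 3, c = 1, d = -1.
So P(n) = n^3 + 3n^2 + n - 1.
The coefficient of n is 1.

1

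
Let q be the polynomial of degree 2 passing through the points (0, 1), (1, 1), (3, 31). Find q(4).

61

Write q(u) = au^2 + bu + c. Substituting each data point gives a linear system:
  c = 1
  a + b + c = 1
  9a + 3b + c = 31
Solving the system yields a = 5, b = -5, c = 1.
So q(u) = 5u² - 5u + 1.
Then q(4) = 61.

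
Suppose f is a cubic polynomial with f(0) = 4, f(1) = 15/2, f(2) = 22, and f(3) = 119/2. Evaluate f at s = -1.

-1/2

Write f(s) = as^3 + bs^2 + cs + d. Substituting each data point gives a linear system:
  d = 4
  a + b + c + d = 15/2
  8a + 4b + 2c + d = 22
  27a + 9b + 3c + d = 119/2
Solving the system yields a = 2, b = -1/2, c = 2, d = 4.
So f(s) = 2s^3 - (1/2)s^2 + 2s + 4.
Then f(-1) = -1/2.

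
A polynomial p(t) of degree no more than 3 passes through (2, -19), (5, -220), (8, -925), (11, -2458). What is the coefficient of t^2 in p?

2

Write p(t) = at^3 + bt^2 + ct + d. Substituting each data point gives a linear system:
  8a + 4b + 2c + d = -19
  125a + 25b + 5c + d = -220
  512a + 64b + 8c + d = -925
  1331a + 121b + 11c + d = -2458
Solving the system yields a = -2, b = 2, c = -3, d = -5.
So p(t) = -2t^3 + 2t^2 - 3t - 5.
The coefficient of t^2 is 2.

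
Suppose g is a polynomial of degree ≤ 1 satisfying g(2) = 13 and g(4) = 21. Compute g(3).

Write g(n) = an + b. Substituting each data point gives a linear system:
  2a + b = 13
  4a + b = 21
Solving the system yields a = 4, b = 5.
So g(n) = 4n + 5.
Then g(3) = 17.

17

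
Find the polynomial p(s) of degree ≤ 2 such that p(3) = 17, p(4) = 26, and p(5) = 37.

Write p(s) = as^2 + bs + c. Substituting each data point gives a linear system:
  9a + 3b + c = 17
  16a + 4b + c = 26
  25a + 5b + c = 37
Solving the system yields a = 1, b = 2, c = 2.
So p(s) = s² + 2s + 2.
Check: p(5) = 37. ✓

p(s) = s^2 + 2s + 2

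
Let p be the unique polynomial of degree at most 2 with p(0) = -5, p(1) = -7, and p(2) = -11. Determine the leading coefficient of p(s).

-1

Write p(s) = as^2 + bs + c. Substituting each data point gives a linear system:
  c = -5
  a + b + c = -7
  4a + 2b + c = -11
Solving the system yields a = -1, b = -1, c = -5.
So p(s) = -s² - s - 5.
The leading coefficient is -1.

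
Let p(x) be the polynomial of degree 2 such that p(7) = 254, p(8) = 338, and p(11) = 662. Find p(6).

Using the Lagrange interpolation formula with nodes 7, 8, 11:
  L_0(x) = (x - 8)(x - 11) / 4
  L_1(x) = (x - 7)(x - 11) / -3
  L_2(x) = (x - 7)(x - 8) / 12
Then p(x) = 254·L_0(x) + 338·L_1(x) + 662·L_2(x).
Expanding and collecting terms gives p(x) = 6x^2 - 6x + 2.
Evaluating at x = 6: p(6) = 182.

182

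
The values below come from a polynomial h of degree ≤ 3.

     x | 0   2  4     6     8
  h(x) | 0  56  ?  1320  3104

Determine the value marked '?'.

On equispaced nodes a degree-3 polynomial has vanishing fourth forward difference, so
  h(0) - 4·h(2) + 6·h(4) - 4·h(6) + h(8) = 0.
Substituting the known values and solving for h(4):
  6·h(4) = 2400
  h(4) = 400.

400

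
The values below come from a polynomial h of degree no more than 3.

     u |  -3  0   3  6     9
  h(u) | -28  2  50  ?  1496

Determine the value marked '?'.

On equispaced nodes a degree-3 polynomial has vanishing fourth forward difference, so
  h(-3) - 4·h(0) + 6·h(3) - 4·h(6) + h(9) = 0.
Substituting the known values and solving for h(6):
  -4·h(6) = -1760
  h(6) = 440.

440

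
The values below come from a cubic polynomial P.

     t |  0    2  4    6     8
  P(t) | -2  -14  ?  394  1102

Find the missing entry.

70

The 4 known points determine the degree-3 polynomial uniquely.
Write P(t) = at^3 + bt^2 + ct + d. Substituting each data point gives a linear system:
  d = -2
  8a + 4b + 2c + d = -14
  216a + 36b + 6c + d = 394
  512a + 64b + 8c + d = 1102
Solving the system yields a = 3, b = -6, c = -6, d = -2.
So P(t) = 3t^3 - 6t^2 - 6t - 2.
Then P(4) = 70.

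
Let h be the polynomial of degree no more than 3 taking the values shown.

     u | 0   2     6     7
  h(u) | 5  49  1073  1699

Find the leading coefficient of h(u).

5

Write h(u) = au^3 + bu^2 + cu + d. Substituting each data point gives a linear system:
  d = 5
  8a + 4b + 2c + d = 49
  216a + 36b + 6c + d = 1073
  343a + 49b + 7c + d = 1699
Solving the system yields a = 5, b = -1, c = 4, d = 5.
So h(u) = 5u^3 - u^2 + 4u + 5.
The leading coefficient is 5.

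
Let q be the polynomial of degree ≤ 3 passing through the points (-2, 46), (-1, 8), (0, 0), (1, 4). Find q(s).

q(s) = -3s^3 + 6s^2 + s

Using the Lagrange interpolation formula with nodes -2, -1, 0, 1:
  L_0(s) = (s + 1)s(s - 1) / -6
  L_1(s) = (s + 2)s(s - 1) / 2
  L_2(s) = (s + 2)(s + 1)(s - 1) / -2
  L_3(s) = (s + 2)(s + 1)s / 6
Then q(s) = 46·L_0(s) + 8·L_1(s) + 0·L_2(s) + 4·L_3(s).
Expanding and collecting terms gives q(s) = -3s^3 + 6s^2 + s.
Check: q(1) = 4. ✓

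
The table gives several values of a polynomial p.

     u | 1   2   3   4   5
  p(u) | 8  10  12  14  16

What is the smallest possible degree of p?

1

Forward differences of the values at u = 1, 2, 3, 4, 5:
  p  : 8  10  12  14  16
  Δ  : 2  2  2  2
  Δ^2: 0  0  0
  Δ^3: 0  0
  Δ^4: 0
The first differences are constant (2) and nonzero, while all higher differences vanish, so the minimal degree is 1.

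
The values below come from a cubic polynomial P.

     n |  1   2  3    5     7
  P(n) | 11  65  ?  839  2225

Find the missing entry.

197

The 4 known points determine the degree-3 polynomial uniquely.
Write P(n) = an^3 + bn^2 + cn + d. Substituting each data point gives a linear system:
  a + b + c + d = 11
  8a + 4b + 2c + d = 65
  125a + 25b + 5c + d = 839
  343a + 49b + 7c + d = 2225
Solving the system yields a = 6, b = 3, c = 3, d = -1.
So P(n) = 6n³ + 3n² + 3n - 1.
Then P(3) = 197.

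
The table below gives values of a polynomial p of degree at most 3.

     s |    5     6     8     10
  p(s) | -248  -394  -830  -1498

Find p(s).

Write p(s) = as^3 + bs^2 + cs + d. Substituting each data point gives a linear system:
  125a + 25b + 5c + d = -248
  216a + 36b + 6c + d = -394
  512a + 64b + 8c + d = -830
  1000a + 100b + 10c + d = -1498
Solving the system yields a = -1, b = -5, c = 0, d = 2.
So p(s) = -s^3 - 5s^2 + 2.
Check: p(5) = -248. ✓

p(s) = -s^3 - 5s^2 + 2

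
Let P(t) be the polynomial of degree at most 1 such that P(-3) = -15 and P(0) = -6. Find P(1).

Using the Lagrange interpolation formula with nodes -3, 0:
  L_0(t) = t / -3
  L_1(t) = (t + 3) / 3
Then P(t) = -15·L_0(t) - 6·L_1(t).
Expanding and collecting terms gives P(t) = 3t - 6.
Evaluating at t = 1: P(1) = -3.

-3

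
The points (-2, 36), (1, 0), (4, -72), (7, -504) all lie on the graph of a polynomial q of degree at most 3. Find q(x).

q(x) = -2x^3 + 4x^2 - 2x

Write q(x) = ax^3 + bx^2 + cx + d. Substituting each data point gives a linear system:
  -8a + 4b - 2c + d = 36
  a + b + c + d = 0
  64a + 16b + 4c + d = -72
  343a + 49b + 7c + d = -504
Solving the system yields a = -2, b = 4, c = -2, d = 0.
So q(x) = -2x^3 + 4x^2 - 2x.
Check: q(7) = -504. ✓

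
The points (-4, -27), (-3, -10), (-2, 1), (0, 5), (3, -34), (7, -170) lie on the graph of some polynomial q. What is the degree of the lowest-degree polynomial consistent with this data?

2

Divided differences on the nodes -4, -3, -2, 0, 3, 7:
  order 0: -27  -10  1  5  -34  -170
  order 1: 17  11  2  -13  -34
  order 2: -3  -3  -3  -3
  order 3: 0  0  0
  order 4: 0  0
  order 5: 0
The order-2 divided differences are all -3 (nonzero) and every higher order vanishes, so the data lies on a polynomial of degree exactly 2.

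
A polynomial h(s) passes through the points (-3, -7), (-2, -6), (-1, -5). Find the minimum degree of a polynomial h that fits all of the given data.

1

Forward differences of the values at s = -3, -2, -1:
  h  : -7  -6  -5
  Δ  : 1  1
  Δ^2: 0
The first differences are constant (1) and nonzero, while all higher differences vanish, so the minimal degree is 1.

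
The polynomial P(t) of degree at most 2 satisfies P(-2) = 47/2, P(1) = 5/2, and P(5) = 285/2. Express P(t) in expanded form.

Using the Lagrange interpolation formula with nodes -2, 1, 5:
  L_0(t) = (t - 1)(t - 5) / 21
  L_1(t) = (t + 2)(t - 5) / -12
  L_2(t) = (t + 2)(t - 1) / 28
Then P(t) = 47/2·L_0(t) + 5/2·L_1(t) + 285/2·L_2(t).
Expanding and collecting terms gives P(t) = 6t² - t - 5/2.
Check: P(5) = 285/2. ✓

P(t) = 6t^2 - t - 5/2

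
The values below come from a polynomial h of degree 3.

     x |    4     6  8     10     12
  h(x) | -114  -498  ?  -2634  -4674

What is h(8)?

-1290

On equispaced nodes a degree-3 polynomial has vanishing fourth forward difference, so
  h(4) - 4·h(6) + 6·h(8) - 4·h(10) + h(12) = 0.
Substituting the known values and solving for h(8):
  6·h(8) = -7740
  h(8) = -1290.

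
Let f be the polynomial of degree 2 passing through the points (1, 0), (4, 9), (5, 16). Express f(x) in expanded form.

Write f(x) = ax^2 + bx + c. Substituting each data point gives a linear system:
  a + b + c = 0
  16a + 4b + c = 9
  25a + 5b + c = 16
Solving the system yields a = 1, b = -2, c = 1.
So f(x) = x² - 2x + 1.
Check: f(4) = 9. ✓

f(x) = x^2 - 2x + 1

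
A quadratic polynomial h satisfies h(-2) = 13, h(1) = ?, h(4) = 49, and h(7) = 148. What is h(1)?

On equispaced nodes a degree-2 polynomial has vanishing third forward difference, so
  - h(-2) + 3·h(1) - 3·h(4) + h(7) = 0.
Substituting the known values and solving for h(1):
  3·h(1) = 12
  h(1) = 4.

4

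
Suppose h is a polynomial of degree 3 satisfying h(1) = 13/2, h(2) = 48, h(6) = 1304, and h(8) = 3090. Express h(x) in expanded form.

h(x) = 6x^3 + (1/2)x^2 - 2x + 2

Using the Lagrange interpolation formula with nodes 1, 2, 6, 8:
  L_0(x) = (x - 2)(x - 6)(x - 8) / -35
  L_1(x) = (x - 1)(x - 6)(x - 8) / 24
  L_2(x) = (x - 1)(x - 2)(x - 8) / -40
  L_3(x) = (x - 1)(x - 2)(x - 6) / 84
Then h(x) = 13/2·L_0(x) + 48·L_1(x) + 1304·L_2(x) + 3090·L_3(x).
Expanding and collecting terms gives h(x) = 6x^3 + (1/2)x^2 - 2x + 2.
Check: h(6) = 1304. ✓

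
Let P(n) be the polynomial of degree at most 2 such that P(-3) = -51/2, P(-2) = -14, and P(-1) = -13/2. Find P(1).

-7/2

Forward differences of the values at n = -3, -2, -1:
  P  : -51/2  -14  -13/2
  Δ  : 23/2  15/2
  Δ^2: -4
The second differences are constant, confirming degree 2.
Interpolating (Newton forward form) and evaluating at n = 1 gives P(1) = -7/2.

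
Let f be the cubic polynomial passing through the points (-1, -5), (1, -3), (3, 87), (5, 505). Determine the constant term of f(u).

Write f(u) = au^3 + bu^2 + cu + d. Substituting each data point gives a linear system:
  -a + b - c + d = -5
  a + b + c + d = -3
  27a + 9b + 3c + d = 87
  125a + 25b + 5c + d = 505
Solving the system yields a = 5, b = -4, c = -4, d = 0.
So f(u) = 5u³ - 4u² - 4u.
The constant term is 0.

0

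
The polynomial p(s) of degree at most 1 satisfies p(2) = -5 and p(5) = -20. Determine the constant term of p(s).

5

Write p(s) = as + b. Substituting each data point gives a linear system:
  2a + b = -5
  5a + b = -20
Solving the system yields a = -5, b = 5.
So p(s) = -5s + 5.
The constant term is 5.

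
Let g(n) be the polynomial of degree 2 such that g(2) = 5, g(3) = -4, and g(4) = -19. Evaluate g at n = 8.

Using the Lagrange interpolation formula with nodes 2, 3, 4:
  L_0(n) = (n - 3)(n - 4) / 2
  L_1(n) = (n - 2)(n - 4) / -1
  L_2(n) = (n - 2)(n - 3) / 2
Then g(n) = 5·L_0(n) - 4·L_1(n) - 19·L_2(n).
Expanding and collecting terms gives g(n) = -3n² + 6n + 5.
Evaluating at n = 8: g(8) = -139.

-139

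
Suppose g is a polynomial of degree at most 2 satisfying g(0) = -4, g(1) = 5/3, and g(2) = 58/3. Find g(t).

Write g(t) = at^2 + bt + c. Substituting each data point gives a linear system:
  c = -4
  a + b + c = 5/3
  4a + 2b + c = 58/3
Solving the system yields a = 6, b = -1/3, c = -4.
So g(t) = 6t^2 - (1/3)t - 4.
Check: g(0) = -4. ✓

g(t) = 6t^2 - (1/3)t - 4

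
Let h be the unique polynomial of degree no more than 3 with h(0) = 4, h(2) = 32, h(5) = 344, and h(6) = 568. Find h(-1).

8

Using the Lagrange interpolation formula with nodes 0, 2, 5, 6:
  L_0(s) = (s - 2)(s - 5)(s - 6) / -60
  L_1(s) = s(s - 5)(s - 6) / 24
  L_2(s) = s(s - 2)(s - 6) / -15
  L_3(s) = s(s - 2)(s - 5) / 24
Then h(s) = 4·L_0(s) + 32·L_1(s) + 344·L_2(s) + 568·L_3(s).
Expanding and collecting terms gives h(s) = 2s^3 + 4s^2 - 2s + 4.
Evaluating at s = -1: h(-1) = 8.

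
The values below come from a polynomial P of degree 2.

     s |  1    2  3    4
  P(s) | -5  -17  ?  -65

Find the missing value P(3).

-37

The 3 known points determine the degree-2 polynomial uniquely.
Write P(s) = as^2 + bs + c. Substituting each data point gives a linear system:
  a + b + c = -5
  4a + 2b + c = -17
  16a + 4b + c = -65
Solving the system yields a = -4, b = 0, c = -1.
So P(s) = -4s^2 - 1.
Then P(3) = -37.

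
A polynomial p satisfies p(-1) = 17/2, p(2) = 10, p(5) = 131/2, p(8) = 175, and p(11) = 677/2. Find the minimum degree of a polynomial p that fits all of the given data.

2

Forward differences of the values at t = -1, 2, 5, 8, 11:
  p  : 17/2  10  131/2  175  677/2
  Δ  : 3/2  111/2  219/2  327/2
  Δ^2: 54  54  54
  Δ^3: 0  0
  Δ^4: 0
The second differences are constant (54) and nonzero, while all higher differences vanish, so the minimal degree is 2.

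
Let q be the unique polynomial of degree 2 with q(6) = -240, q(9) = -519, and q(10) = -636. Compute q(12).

-906

Write q(n) = an^2 + bn + c. Substituting each data point gives a linear system:
  36a + 6b + c = -240
  81a + 9b + c = -519
  100a + 10b + c = -636
Solving the system yields a = -6, b = -3, c = -6.
So q(n) = -6n^2 - 3n - 6.
Then q(12) = -906.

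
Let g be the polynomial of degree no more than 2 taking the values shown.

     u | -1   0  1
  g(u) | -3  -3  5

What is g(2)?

21

Forward differences of the values at u = -1, 0, 1:
  g  : -3  -3  5
  Δ  : 0  8
  Δ^2: 8
The second differences are constant, confirming degree 2.
Interpolating (Newton forward form) and evaluating at u = 2 gives g(2) = 21.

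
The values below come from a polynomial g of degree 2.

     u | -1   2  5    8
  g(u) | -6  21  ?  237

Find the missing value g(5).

The 3 known points determine the degree-2 polynomial uniquely.
Write g(u) = au^2 + bu + c. Substituting each data point gives a linear system:
  a - b + c = -6
  4a + 2b + c = 21
  64a + 8b + c = 237
Solving the system yields a = 3, b = 6, c = -3.
So g(u) = 3u² + 6u - 3.
Then g(5) = 102.

102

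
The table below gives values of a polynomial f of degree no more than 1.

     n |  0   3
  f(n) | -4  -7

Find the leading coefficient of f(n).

Write f(n) = an + b. Substituting each data point gives a linear system:
  b = -4
  3a + b = -7
Solving the system yields a = -1, b = -4.
So f(n) = -n - 4.
The leading coefficient is -1.

-1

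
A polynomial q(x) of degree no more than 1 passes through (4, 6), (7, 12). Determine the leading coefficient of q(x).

Write q(x) = ax + b. Substituting each data point gives a linear system:
  4a + b = 6
  7a + b = 12
Solving the system yields a = 2, b = -2.
So q(x) = 2x - 2.
The leading coefficient is 2.

2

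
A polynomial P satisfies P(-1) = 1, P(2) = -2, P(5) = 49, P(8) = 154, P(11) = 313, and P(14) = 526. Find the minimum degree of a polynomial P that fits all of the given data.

Forward differences of the values at x = -1, 2, 5, 8, 11, 14:
  P  : 1  -2  49  154  313  526
  Δ  : -3  51  105  159  213
  Δ^2: 54  54  54  54
  Δ^3: 0  0  0
  Δ^4: 0  0
  Δ^5: 0
The second differences are constant (54) and nonzero, while all higher differences vanish, so the minimal degree is 2.

2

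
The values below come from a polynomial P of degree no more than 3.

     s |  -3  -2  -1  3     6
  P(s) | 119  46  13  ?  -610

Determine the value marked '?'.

The 4 known points determine the degree-3 polynomial uniquely.
Write P(s) = as^3 + bs^2 + cs + d. Substituting each data point gives a linear system:
  -27a + 9b - 3c + d = 119
  -8a + 4b - 2c + d = 46
  -a + b - c + d = 13
  216a + 36b + 6c + d = -610
Solving the system yields a = -3, b = 2, c = -6, d = 2.
So P(s) = -3s³ + 2s² - 6s + 2.
Then P(3) = -79.

-79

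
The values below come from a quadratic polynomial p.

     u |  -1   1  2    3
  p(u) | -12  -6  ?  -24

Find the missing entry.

The 3 known points determine the degree-2 polynomial uniquely.
Write p(u) = au^2 + bu + c. Substituting each data point gives a linear system:
  a - b + c = -12
  a + b + c = -6
  9a + 3b + c = -24
Solving the system yields a = -3, b = 3, c = -6.
So p(u) = -3u² + 3u - 6.
Then p(2) = -12.

-12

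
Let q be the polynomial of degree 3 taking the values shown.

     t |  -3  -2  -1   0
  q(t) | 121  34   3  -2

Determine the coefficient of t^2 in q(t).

-2

Write q(t) = at^3 + bt^2 + ct + d. Substituting each data point gives a linear system:
  -27a + 9b - 3c + d = 121
  -8a + 4b - 2c + d = 34
  -a + b - c + d = 3
  d = -2
Solving the system yields a = -5, b = -2, c = -2, d = -2.
So q(t) = -5t^3 - 2t^2 - 2t - 2.
The coefficient of t^2 is -2.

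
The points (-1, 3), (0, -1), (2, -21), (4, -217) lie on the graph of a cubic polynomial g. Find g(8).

Write g(x) = ax^3 + bx^2 + cx + d. Substituting each data point gives a linear system:
  -a + b - c + d = 3
  d = -1
  8a + 4b + 2c + d = -21
  64a + 16b + 4c + d = -217
Solving the system yields a = -4, b = 2, c = 2, d = -1.
So g(x) = -4x^3 + 2x^2 + 2x - 1.
Then g(8) = -1905.

-1905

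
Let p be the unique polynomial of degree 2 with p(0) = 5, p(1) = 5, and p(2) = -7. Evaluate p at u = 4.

-67

Write p(u) = au^2 + bu + c. Substituting each data point gives a linear system:
  c = 5
  a + b + c = 5
  4a + 2b + c = -7
Solving the system yields a = -6, b = 6, c = 5.
So p(u) = -6u² + 6u + 5.
Then p(4) = -67.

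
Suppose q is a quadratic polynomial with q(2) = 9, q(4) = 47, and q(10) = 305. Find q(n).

Write q(n) = an^2 + bn + c. Substituting each data point gives a linear system:
  4a + 2b + c = 9
  16a + 4b + c = 47
  100a + 10b + c = 305
Solving the system yields a = 3, b = 1, c = -5.
So q(n) = 3n² + n - 5.
Check: q(4) = 47. ✓

q(n) = 3n^2 + n - 5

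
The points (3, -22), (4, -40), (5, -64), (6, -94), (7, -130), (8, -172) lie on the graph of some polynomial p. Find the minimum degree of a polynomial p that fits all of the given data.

2

Forward differences of the values at u = 3, 4, 5, 6, 7, 8:
  p  : -22  -40  -64  -94  -130  -172
  Δ  : -18  -24  -30  -36  -42
  Δ^2: -6  -6  -6  -6
  Δ^3: 0  0  0
  Δ^4: 0  0
  Δ^5: 0
The second differences are constant (-6) and nonzero, while all higher differences vanish, so the minimal degree is 2.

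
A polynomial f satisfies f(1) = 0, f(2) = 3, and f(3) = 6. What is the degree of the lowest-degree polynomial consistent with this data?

1

Forward differences of the values at u = 1, 2, 3:
  f  : 0  3  6
  Δ  : 3  3
  Δ^2: 0
The first differences are constant (3) and nonzero, while all higher differences vanish, so the minimal degree is 1.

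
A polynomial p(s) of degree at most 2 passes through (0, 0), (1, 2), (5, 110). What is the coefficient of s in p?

Write p(s) = as^2 + bs + c. Substituting each data point gives a linear system:
  c = 0
  a + b + c = 2
  25a + 5b + c = 110
Solving the system yields a = 5, b = -3, c = 0.
So p(s) = 5s² - 3s.
The coefficient of s is -3.

-3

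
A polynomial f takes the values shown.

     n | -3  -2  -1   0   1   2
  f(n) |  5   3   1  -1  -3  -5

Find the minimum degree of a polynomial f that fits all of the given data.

1

Forward differences of the values at n = -3, -2, -1, 0, 1, 2:
  f  : 5  3  1  -1  -3  -5
  Δ  : -2  -2  -2  -2  -2
  Δ^2: 0  0  0  0
  Δ^3: 0  0  0
  Δ^4: 0  0
  Δ^5: 0
The first differences are constant (-2) and nonzero, while all higher differences vanish, so the minimal degree is 1.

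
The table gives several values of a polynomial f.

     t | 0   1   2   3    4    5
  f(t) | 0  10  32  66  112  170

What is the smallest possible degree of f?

Forward differences of the values at t = 0, 1, 2, 3, 4, 5:
  f  : 0  10  32  66  112  170
  Δ  : 10  22  34  46  58
  Δ^2: 12  12  12  12
  Δ^3: 0  0  0
  Δ^4: 0  0
  Δ^5: 0
The second differences are constant (12) and nonzero, while all higher differences vanish, so the minimal degree is 2.

2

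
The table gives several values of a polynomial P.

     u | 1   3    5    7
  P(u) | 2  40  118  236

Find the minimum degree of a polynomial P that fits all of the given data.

Forward differences of the values at u = 1, 3, 5, 7:
  P  : 2  40  118  236
  Δ  : 38  78  118
  Δ^2: 40  40
  Δ^3: 0
The second differences are constant (40) and nonzero, while all higher differences vanish, so the minimal degree is 2.

2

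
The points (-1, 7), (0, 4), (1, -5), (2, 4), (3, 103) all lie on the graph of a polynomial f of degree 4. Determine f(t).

f(t) = 2t^4 - 5t^2 - 6t + 4

Write f(t) = at^4 + bt^3 + ct^2 + dt + e. Substituting each data point gives a linear system:
  a - b + c - d + e = 7
  e = 4
  a + b + c + d + e = -5
  16a + 8b + 4c + 2d + e = 4
  81a + 27b + 9c + 3d + e = 103
Solving the system yields a = 2, b = 0, c = -5, d = -6, e = 4.
So f(t) = 2t^4 - 5t^2 - 6t + 4.
Check: f(3) = 103. ✓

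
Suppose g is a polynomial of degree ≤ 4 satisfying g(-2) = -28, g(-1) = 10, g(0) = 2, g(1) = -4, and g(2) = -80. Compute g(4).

Using the Lagrange interpolation formula with nodes -2, -1, 0, 1, 2:
  L_0(n) = (n + 1)n(n - 1)(n - 2) / 24
  L_1(n) = (n + 2)n(n - 1)(n - 2) / -6
  L_2(n) = (n + 2)(n + 1)(n - 1)(n - 2) / 4
  L_3(n) = (n + 2)(n + 1)n(n - 2) / -6
  L_4(n) = (n + 2)(n + 1)n(n - 1) / 24
Then g(n) = -28·L_0(n) + 10·L_1(n) + 2·L_2(n) - 4·L_3(n) - 80·L_4(n).
Expanding and collecting terms gives g(n) = -5n^4 - 2n^3 + 6n^2 - 5n + 2.
Evaluating at n = 4: g(4) = -1330.

-1330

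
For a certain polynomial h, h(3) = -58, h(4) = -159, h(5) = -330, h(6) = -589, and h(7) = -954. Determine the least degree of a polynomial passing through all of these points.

3

Forward differences of the values at x = 3, 4, 5, 6, 7:
  h  : -58  -159  -330  -589  -954
  Δ  : -101  -171  -259  -365
  Δ^2: -70  -88  -106
  Δ^3: -18  -18
  Δ^4: 0
The third differences are constant (-18) and nonzero, while all higher differences vanish, so the minimal degree is 3.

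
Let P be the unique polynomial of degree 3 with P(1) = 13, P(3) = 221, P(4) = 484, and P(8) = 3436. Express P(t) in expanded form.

P(t) = 6t^3 + 5t^2 + 6t - 4

Write P(t) = at^3 + bt^2 + ct + d. Substituting each data point gives a linear system:
  a + b + c + d = 13
  27a + 9b + 3c + d = 221
  64a + 16b + 4c + d = 484
  512a + 64b + 8c + d = 3436
Solving the system yields a = 6, b = 5, c = 6, d = -4.
So P(t) = 6t^3 + 5t^2 + 6t - 4.
Check: P(3) = 221. ✓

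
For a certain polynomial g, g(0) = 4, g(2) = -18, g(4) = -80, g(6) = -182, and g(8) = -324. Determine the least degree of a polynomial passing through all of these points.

2

Forward differences of the values at t = 0, 2, 4, 6, 8:
  g  : 4  -18  -80  -182  -324
  Δ  : -22  -62  -102  -142
  Δ^2: -40  -40  -40
  Δ^3: 0  0
  Δ^4: 0
The second differences are constant (-40) and nonzero, while all higher differences vanish, so the minimal degree is 2.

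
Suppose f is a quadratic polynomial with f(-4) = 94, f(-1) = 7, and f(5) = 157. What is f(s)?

f(s) = 6s^2 + s + 2

Write f(s) = as^2 + bs + c. Substituting each data point gives a linear system:
  16a - 4b + c = 94
  a - b + c = 7
  25a + 5b + c = 157
Solving the system yields a = 6, b = 1, c = 2.
So f(s) = 6s^2 + s + 2.
Check: f(-4) = 94. ✓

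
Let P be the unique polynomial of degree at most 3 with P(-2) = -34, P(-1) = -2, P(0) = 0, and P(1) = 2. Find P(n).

P(n) = 5n^3 - 3n

Write P(n) = an^3 + bn^2 + cn + d. Substituting each data point gives a linear system:
  -8a + 4b - 2c + d = -34
  -a + b - c + d = -2
  d = 0
  a + b + c + d = 2
Solving the system yields a = 5, b = 0, c = -3, d = 0.
So P(n) = 5n^3 - 3n.
Check: P(1) = 2. ✓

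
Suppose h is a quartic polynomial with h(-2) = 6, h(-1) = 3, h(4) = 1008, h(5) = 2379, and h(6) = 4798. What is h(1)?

Write h(x) = ax^4 + bx^3 + cx^2 + dx + e. Substituting each data point gives a linear system:
  16a - 8b + 4c - 2d + e = 6
  a - b + c - d + e = 3
  256a + 64b + 16c + 4d + e = 1008
  625a + 125b + 25c + 5d + e = 2379
  1296a + 216b + 36c + 6d + e = 4798
Solving the system yields a = 3, b = 5, c = -4, d = -5, e = 4.
So h(x) = 3x^4 + 5x^3 - 4x^2 - 5x + 4.
Then h(1) = 3.

3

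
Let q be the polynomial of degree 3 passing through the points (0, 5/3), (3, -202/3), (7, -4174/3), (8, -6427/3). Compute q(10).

-13075/3

Write q(x) = ax^3 + bx^2 + cx + d. Substituting each data point gives a linear system:
  d = 5/3
  27a + 9b + 3c + d = -202/3
  343a + 49b + 7c + d = -4174/3
  512a + 64b + 8c + d = -6427/3
Solving the system yields a = -5, b = 6, c = 4, d = 5/3.
So q(x) = -5x³ + 6x² + 4x + 5/3.
Then q(10) = -13075/3.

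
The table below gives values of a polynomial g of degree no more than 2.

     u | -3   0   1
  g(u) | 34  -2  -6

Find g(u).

g(u) = 2u^2 - 6u - 2

Write g(u) = au^2 + bu + c. Substituting each data point gives a linear system:
  9a - 3b + c = 34
  c = -2
  a + b + c = -6
Solving the system yields a = 2, b = -6, c = -2.
So g(u) = 2u^2 - 6u - 2.
Check: g(1) = -6. ✓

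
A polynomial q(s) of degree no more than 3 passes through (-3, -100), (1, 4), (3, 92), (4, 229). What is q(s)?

Using the Lagrange interpolation formula with nodes -3, 1, 3, 4:
  L_0(s) = (s - 1)(s - 3)(s - 4) / -168
  L_1(s) = (s + 3)(s - 3)(s - 4) / 24
  L_2(s) = (s + 3)(s - 1)(s - 4) / -12
  L_3(s) = (s + 3)(s - 1)(s - 3) / 21
Then q(s) = -100·L_0(s) + 4·L_1(s) + 92·L_2(s) + 229·L_3(s).
Expanding and collecting terms gives q(s) = 4s^3 - s^2 - 4s + 5.
Check: q(3) = 92. ✓

q(s) = 4s^3 - s^2 - 4s + 5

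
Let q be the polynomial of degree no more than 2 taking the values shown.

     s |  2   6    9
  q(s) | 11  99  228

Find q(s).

Using the Lagrange interpolation formula with nodes 2, 6, 9:
  L_0(s) = (s - 6)(s - 9) / 28
  L_1(s) = (s - 2)(s - 9) / -12
  L_2(s) = (s - 2)(s - 6) / 21
Then q(s) = 11·L_0(s) + 99·L_1(s) + 228·L_2(s).
Expanding and collecting terms gives q(s) = 3s² - 2s + 3.
Check: q(2) = 11. ✓

q(s) = 3s^2 - 2s + 3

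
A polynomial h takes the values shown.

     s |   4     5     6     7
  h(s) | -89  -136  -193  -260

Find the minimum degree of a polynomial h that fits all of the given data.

2

Forward differences of the values at s = 4, 5, 6, 7:
  h  : -89  -136  -193  -260
  Δ  : -47  -57  -67
  Δ^2: -10  -10
  Δ^3: 0
The second differences are constant (-10) and nonzero, while all higher differences vanish, so the minimal degree is 2.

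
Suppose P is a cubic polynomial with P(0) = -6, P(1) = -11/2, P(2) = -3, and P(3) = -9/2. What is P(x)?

Write P(x) = ax^3 + bx^2 + cx + d. Substituting each data point gives a linear system:
  d = -6
  a + b + c + d = -11/2
  8a + 4b + 2c + d = -3
  27a + 9b + 3c + d = -9/2
Solving the system yields a = -1, b = 4, c = -5/2, d = -6.
So P(x) = -x^3 + 4x^2 - (5/2)x - 6.
Check: P(3) = -9/2. ✓

P(x) = -x^3 + 4x^2 - (5/2)x - 6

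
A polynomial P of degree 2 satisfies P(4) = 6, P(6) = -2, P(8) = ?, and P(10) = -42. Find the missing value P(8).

-18

On equispaced nodes a degree-2 polynomial has vanishing third forward difference, so
  - P(4) + 3·P(6) - 3·P(8) + P(10) = 0.
Substituting the known values and solving for P(8):
  -3·P(8) = 54
  P(8) = -18.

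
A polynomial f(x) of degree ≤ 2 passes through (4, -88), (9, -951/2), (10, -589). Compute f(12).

-852

Write f(x) = ax^2 + bx + c. Substituting each data point gives a linear system:
  16a + 4b + c = -88
  81a + 9b + c = -951/2
  100a + 10b + c = -589
Solving the system yields a = -6, b = 1/2, c = 6.
So f(x) = -6x^2 + (1/2)x + 6.
Then f(12) = -852.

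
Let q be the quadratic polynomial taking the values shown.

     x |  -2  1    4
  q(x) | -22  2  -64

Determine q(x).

Write q(x) = ax^2 + bx + c. Substituting each data point gives a linear system:
  4a - 2b + c = -22
  a + b + c = 2
  16a + 4b + c = -64
Solving the system yields a = -5, b = 3, c = 4.
So q(x) = -5x^2 + 3x + 4.
Check: q(1) = 2. ✓

q(x) = -5x^2 + 3x + 4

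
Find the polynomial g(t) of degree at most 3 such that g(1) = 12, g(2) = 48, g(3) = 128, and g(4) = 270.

g(t) = 3t^3 + 4t^2 + 3t + 2

Write g(t) = at^3 + bt^2 + ct + d. Substituting each data point gives a linear system:
  a + b + c + d = 12
  8a + 4b + 2c + d = 48
  27a + 9b + 3c + d = 128
  64a + 16b + 4c + d = 270
Solving the system yields a = 3, b = 4, c = 3, d = 2.
So g(t) = 3t^3 + 4t^2 + 3t + 2.
Check: g(3) = 128. ✓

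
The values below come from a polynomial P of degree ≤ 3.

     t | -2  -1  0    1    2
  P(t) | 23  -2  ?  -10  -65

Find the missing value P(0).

The 4 known points determine the degree-3 polynomial uniquely.
Write P(t) = at^3 + bt^2 + ct + d. Substituting each data point gives a linear system:
  -8a + 4b - 2c + d = 23
  -a + b - c + d = -2
  a + b + c + d = -10
  8a + 4b + 2c + d = -65
Solving the system yields a = -6, b = -5, c = 2, d = -1.
So P(t) = -6t^3 - 5t^2 + 2t - 1.
Then P(0) = -1.

-1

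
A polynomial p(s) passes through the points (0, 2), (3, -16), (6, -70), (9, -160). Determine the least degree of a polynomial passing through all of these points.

Forward differences of the values at s = 0, 3, 6, 9:
  p  : 2  -16  -70  -160
  Δ  : -18  -54  -90
  Δ^2: -36  -36
  Δ^3: 0
The second differences are constant (-36) and nonzero, while all higher differences vanish, so the minimal degree is 2.

2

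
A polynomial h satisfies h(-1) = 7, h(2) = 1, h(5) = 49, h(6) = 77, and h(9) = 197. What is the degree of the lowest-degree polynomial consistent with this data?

Divided differences on the nodes -1, 2, 5, 6, 9:
  order 0: 7  1  49  77  197
  order 1: -2  16  28  40
  order 2: 3  3  3
  order 3: 0  0
  order 4: 0
The order-2 divided differences are all 3 (nonzero) and every higher order vanishes, so the data lies on a polynomial of degree exactly 2.

2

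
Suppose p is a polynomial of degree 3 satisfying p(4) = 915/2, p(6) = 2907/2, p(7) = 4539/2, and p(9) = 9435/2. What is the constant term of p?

3/2

Write p(x) = ax^3 + bx^2 + cx + d. Substituting each data point gives a linear system:
  64a + 16b + 4c + d = 915/2
  216a + 36b + 6c + d = 2907/2
  343a + 49b + 7c + d = 4539/2
  729a + 81b + 9c + d = 9435/2
Solving the system yields a = 6, b = 4, c = 2, d = 3/2.
So p(x) = 6x^3 + 4x^2 + 2x + 3/2.
The constant term is 3/2.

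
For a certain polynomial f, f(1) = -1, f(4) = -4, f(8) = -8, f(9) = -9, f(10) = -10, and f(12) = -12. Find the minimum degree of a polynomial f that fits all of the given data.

Divided differences on the nodes 1, 4, 8, 9, 10, 12:
  order 0: -1  -4  -8  -9  -10  -12
  order 1: -1  -1  -1  -1  -1
  order 2: 0  0  0  0
  order 3: 0  0  0
  order 4: 0  0
  order 5: 0
The order-1 divided differences are all -1 (nonzero) and every higher order vanishes, so the data lies on a polynomial of degree exactly 1.

1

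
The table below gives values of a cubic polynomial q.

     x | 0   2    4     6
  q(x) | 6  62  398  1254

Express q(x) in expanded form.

q(x) = 5x^3 + 5x^2 - 2x + 6

Using the Lagrange interpolation formula with nodes 0, 2, 4, 6:
  L_0(x) = (x - 2)(x - 4)(x - 6) / -48
  L_1(x) = x(x - 4)(x - 6) / 16
  L_2(x) = x(x - 2)(x - 6) / -16
  L_3(x) = x(x - 2)(x - 4) / 48
Then q(x) = 6·L_0(x) + 62·L_1(x) + 398·L_2(x) + 1254·L_3(x).
Expanding and collecting terms gives q(x) = 5x^3 + 5x^2 - 2x + 6.
Check: q(4) = 398. ✓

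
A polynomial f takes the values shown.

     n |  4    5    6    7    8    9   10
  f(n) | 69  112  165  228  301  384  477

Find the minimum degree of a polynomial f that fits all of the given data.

Forward differences of the values at n = 4, 5, 6, 7, 8, 9, 10:
  f  : 69  112  165  228  301  384  477
  Δ  : 43  53  63  73  83  93
  Δ^2: 10  10  10  10  10
  Δ^3: 0  0  0  0
  Δ^4: 0  0  0
  Δ^5: 0  0
  Δ^6: 0
The second differences are constant (10) and nonzero, while all higher differences vanish, so the minimal degree is 2.

2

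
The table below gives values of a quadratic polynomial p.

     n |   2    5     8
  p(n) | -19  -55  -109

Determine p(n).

Using the Lagrange interpolation formula with nodes 2, 5, 8:
  L_0(n) = (n - 5)(n - 8) / 18
  L_1(n) = (n - 2)(n - 8) / -9
  L_2(n) = (n - 2)(n - 5) / 18
Then p(n) = -19·L_0(n) - 55·L_1(n) - 109·L_2(n).
Expanding and collecting terms gives p(n) = -n^2 - 5n - 5.
Check: p(2) = -19. ✓

p(n) = -n^2 - 5n - 5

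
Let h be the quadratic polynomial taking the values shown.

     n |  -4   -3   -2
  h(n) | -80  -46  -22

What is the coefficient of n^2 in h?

Write h(n) = an^2 + bn + c. Substituting each data point gives a linear system:
  16a - 4b + c = -80
  9a - 3b + c = -46
  4a - 2b + c = -22
Solving the system yields a = -5, b = -1, c = -4.
So h(n) = -5n^2 - n - 4.
The leading coefficient is -5.

-5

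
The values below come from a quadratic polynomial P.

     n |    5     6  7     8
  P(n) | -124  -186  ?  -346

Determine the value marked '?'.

-260

The 3 known points determine the degree-2 polynomial uniquely.
Write P(n) = an^2 + bn + c. Substituting each data point gives a linear system:
  25a + 5b + c = -124
  36a + 6b + c = -186
  64a + 8b + c = -346
Solving the system yields a = -6, b = 4, c = 6.
So P(n) = -6n^2 + 4n + 6.
Then P(7) = -260.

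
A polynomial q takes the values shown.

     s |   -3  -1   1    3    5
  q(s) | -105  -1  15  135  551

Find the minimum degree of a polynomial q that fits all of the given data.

3

Forward differences of the values at s = -3, -1, 1, 3, 5:
  q  : -105  -1  15  135  551
  Δ  : 104  16  120  416
  Δ^2: -88  104  296
  Δ^3: 192  192
  Δ^4: 0
The third differences are constant (192) and nonzero, while all higher differences vanish, so the minimal degree is 3.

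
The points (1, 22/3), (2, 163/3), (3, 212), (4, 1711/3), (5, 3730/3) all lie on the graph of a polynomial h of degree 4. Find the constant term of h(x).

Write h(x) = ax^4 + bx^3 + cx^2 + dx + e. Substituting each data point gives a linear system:
  a + b + c + d + e = 22/3
  16a + 8b + 4c + 2d + e = 163/3
  81a + 27b + 9c + 3d + e = 212
  256a + 64b + 16c + 4d + e = 1711/3
  625a + 125b + 25c + 5d + e = 3730/3
Solving the system yields a = 1, b = 5, c = 1/3, d = -4, e = 5.
So h(x) = x^4 + 5x^3 + (1/3)x^2 - 4x + 5.
The constant term is 5.

5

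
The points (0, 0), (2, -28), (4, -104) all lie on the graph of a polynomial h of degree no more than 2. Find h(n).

h(n) = -6n^2 - 2n

Using the Lagrange interpolation formula with nodes 0, 2, 4:
  L_0(n) = (n - 2)(n - 4) / 8
  L_1(n) = n(n - 4) / -4
  L_2(n) = n(n - 2) / 8
Then h(n) = 0·L_0(n) - 28·L_1(n) - 104·L_2(n).
Expanding and collecting terms gives h(n) = -6n^2 - 2n.
Check: h(0) = 0. ✓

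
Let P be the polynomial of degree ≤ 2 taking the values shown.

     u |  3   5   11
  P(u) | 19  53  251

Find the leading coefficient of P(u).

Write P(u) = au^2 + bu + c. Substituting each data point gives a linear system:
  9a + 3b + c = 19
  25a + 5b + c = 53
  121a + 11b + c = 251
Solving the system yields a = 2, b = 1, c = -2.
So P(u) = 2u² + u - 2.
The leading coefficient is 2.

2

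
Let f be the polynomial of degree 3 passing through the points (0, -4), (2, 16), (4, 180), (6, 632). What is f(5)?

361

Write f(s) = as^3 + bs^2 + cs + d. Substituting each data point gives a linear system:
  d = -4
  8a + 4b + 2c + d = 16
  64a + 16b + 4c + d = 180
  216a + 36b + 6c + d = 632
Solving the system yields a = 3, b = 0, c = -2, d = -4.
So f(s) = 3s^3 - 2s - 4.
Then f(5) = 361.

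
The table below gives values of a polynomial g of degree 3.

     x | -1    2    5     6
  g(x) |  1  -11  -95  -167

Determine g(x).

Using the Lagrange interpolation formula with nodes -1, 2, 5, 6:
  L_0(x) = (x - 2)(x - 5)(x - 6) / -126
  L_1(x) = (x + 1)(x - 5)(x - 6) / 36
  L_2(x) = (x + 1)(x - 2)(x - 6) / -18
  L_3(x) = (x + 1)(x - 2)(x - 5) / 28
Then g(x) = 1·L_0(x) - 11·L_1(x) - 95·L_2(x) - 167·L_3(x).
Expanding and collecting terms gives g(x) = -x³ + 2x² - 3x - 5.
Check: g(5) = -95. ✓

g(x) = -x^3 + 2x^2 - 3x - 5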